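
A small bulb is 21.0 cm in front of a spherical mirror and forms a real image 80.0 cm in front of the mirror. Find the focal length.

f = 16.6 cm (concave)

Real image ⇒ d_i = +80.0 cm.
1/f = 1/d_o + 1/d_i = 1/(21.0) + 1/(80.0) = 0.06012, so f = 16.6 cm.
Since f is positive, the spherical mirror is concave.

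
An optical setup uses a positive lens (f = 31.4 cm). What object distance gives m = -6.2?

m = −d_i/d_o ⇒ d_i = −m·d_o.
1/f = 1/d_o + 1/d_i = 1/d_o − 1/(m·d_o) = (1 − 1/m)/d_o, so d_o = f(1 − 1/m) = (31.40)(1 − 1/(-6.2)) = 36.5 cm.

36.5 cm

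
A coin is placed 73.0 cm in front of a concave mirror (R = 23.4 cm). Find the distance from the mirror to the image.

13.9 cm

f = R/2 = 23.4/2 = 11.70 cm.
Mirror equation: 1/s_i = 1/f − 1/s_o = 1/(11.70) − 1/(73.0) = 0.08547 − 0.01370 = 0.07177, so s_i = 13.9 cm.
The image is real, inverted and reduced, in front of the mirror.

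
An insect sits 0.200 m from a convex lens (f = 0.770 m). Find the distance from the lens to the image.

Thin-lens equation: 1/s_i = 1/f − 1/s_o = 1/(0.7700) − 1/(0.200) = 1.299 − 5.000 = -3.701, so s_i = -0.270 m.
The image is virtual, upright and enlarged, on the same side as the object.

0.270 m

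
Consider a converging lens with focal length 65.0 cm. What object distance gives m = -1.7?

103 cm

m = −d_i/d_o ⇒ d_i = −m·d_o.
1/f = 1/d_o + 1/d_i = 1/d_o − 1/(m·d_o) = (1 − 1/m)/d_o, so d_o = f(1 − 1/m) = (65.00)(1 − 1/(-1.7)) = 103 cm.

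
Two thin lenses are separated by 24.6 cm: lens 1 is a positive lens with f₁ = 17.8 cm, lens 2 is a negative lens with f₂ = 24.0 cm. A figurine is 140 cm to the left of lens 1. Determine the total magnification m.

Lens 1: 1/d_i1 = 1/(17.8) − 1/(140) = 0.04904, so d_i1 = 20.39 cm; m₁ = −d_i1/d_o1 = -0.1456.
d_o2 = 24.6 − (20.39) = 4.210 cm.
f₂ = −24.0 cm (diverging).
Lens 2: 1/d_i2 = 1/(-24.0) − 1/(4.210) = -0.2792, so d_i2 = -3.582 cm; m₂ = −d_i2/d_o2 = +0.8508.
m = m₁·m₂ = (-0.1456)(+0.8508) = -0.124.

m = -0.124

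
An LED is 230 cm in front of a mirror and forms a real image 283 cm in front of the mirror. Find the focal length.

Real image ⇒ d_i = +283 cm.
1/f = 1/d_o + 1/d_i = 1/(230) + 1/(283) = 0.007881, so f = 127 cm.
Since f is positive, the mirror is concave.

f = 127 cm (concave)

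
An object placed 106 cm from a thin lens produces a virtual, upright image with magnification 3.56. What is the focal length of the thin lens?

m = −d_i/d_o ⇒ d_i = −m·d_o = −(+3.56)·(106) = -377.4 cm.
1/f = 1/d_o + 1/d_i = 1/(106) + 1/(-377.4) = 0.006784, so f = 147 cm.
Since f is positive, the thin lens is converging.

f = 147 cm (converging)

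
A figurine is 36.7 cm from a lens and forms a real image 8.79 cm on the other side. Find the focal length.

f = 7.09 cm (converging)

Real image ⇒ d_i = +8.79 cm.
1/f = 1/d_o + 1/d_i = 1/(36.7) + 1/(8.79) = 0.1410, so f = 7.09 cm.
Since f is positive, the lens is converging.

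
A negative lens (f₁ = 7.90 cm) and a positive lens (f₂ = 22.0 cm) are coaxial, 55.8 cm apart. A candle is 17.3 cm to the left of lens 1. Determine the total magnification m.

m = -0.176

f₁ = −7.90 cm (diverging).
Lens 1: 1/d_i1 = 1/(-7.90) − 1/(17.3) = -0.1844, so d_i1 = -5.423 cm; m₁ = −d_i1/d_o1 = +0.3135.
d_o2 = 55.8 − (-5.423) = 61.22 cm.
Lens 2: 1/d_i2 = 1/(22.0) − 1/(61.22) = 0.02912, so d_i2 = 34.34 cm; m₂ = −d_i2/d_o2 = -0.5609.
m = m₁·m₂ = (+0.3135)(-0.5609) = -0.176.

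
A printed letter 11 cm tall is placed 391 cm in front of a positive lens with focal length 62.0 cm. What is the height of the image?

2.07 cm

1/d_i = 1/f − 1/d_o = 1/(62.00) − 1/(391) = 0.01357, so d_i = 73.68 cm.
m = −d_i/d_o = -0.1884.
|h_i| = |m|·h_o = 0.1884 × 11 = 2.07 cm. The image is real, inverted and reduced, on the far side of the lens.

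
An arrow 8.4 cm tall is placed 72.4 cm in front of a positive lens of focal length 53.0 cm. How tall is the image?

1/d_i = 1/f − 1/d_o = 1/(53.00) − 1/(72.4) = 0.005056, so d_i = 197.8 cm.
m = −d_i/d_o = -2.732.
|h_i| = |m|·h_o = 2.732 × 8.4 = 22.9 cm. The image is real, inverted and enlarged, on the far side of the lens.

22.9 cm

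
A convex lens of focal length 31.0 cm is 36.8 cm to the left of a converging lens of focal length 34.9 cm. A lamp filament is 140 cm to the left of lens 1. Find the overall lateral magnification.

m = -0.262

Lens 1: 1/d_i1 = 1/(31.0) − 1/(140) = 0.02512, so d_i1 = 39.82 cm; m₁ = −d_i1/d_o1 = -0.2844.
d_o2 = 36.8 − (39.82) = -3.020 cm (virtual object).
Lens 2: 1/d_i2 = 1/(34.9) − 1/(-3.020) = 0.3598, so d_i2 = 2.779 cm; m₂ = −d_i2/d_o2 = +0.9204.
m = m₁·m₂ = (-0.2844)(+0.9204) = -0.262.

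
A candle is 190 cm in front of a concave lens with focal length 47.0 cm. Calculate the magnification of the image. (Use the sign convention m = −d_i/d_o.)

m = +0.198

For a concave lens, f = -47.0 cm.
1/d_i = 1/f − 1/d_o = 1/(-47.00) − 1/(190) = -0.02654, so d_i = -37.68 cm.
m = −d_i/d_o = −(-37.68)/(190) = +0.198.
The image is virtual, upright and reduced, on the same side as the object.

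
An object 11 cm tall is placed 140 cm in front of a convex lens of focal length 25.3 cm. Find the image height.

2.43 cm

1/d_i = 1/f − 1/d_o = 1/(25.30) − 1/(140) = 0.03238, so d_i = 30.88 cm.
m = −d_i/d_o = -0.2206.
|h_i| = |m|·h_o = 0.2206 × 11 = 2.43 cm. The image is real, inverted and reduced, on the far side of the lens.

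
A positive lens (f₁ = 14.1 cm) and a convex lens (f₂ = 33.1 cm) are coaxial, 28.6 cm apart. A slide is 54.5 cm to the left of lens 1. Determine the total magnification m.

Lens 1: 1/d_i1 = 1/(14.1) − 1/(54.5) = 0.05257, so d_i1 = 19.02 cm; m₁ = −d_i1/d_o1 = -0.3490.
d_o2 = 28.6 − (19.02) = 9.580 cm.
Lens 2: 1/d_i2 = 1/(33.1) − 1/(9.580) = -0.07417, so d_i2 = -13.48 cm; m₂ = −d_i2/d_o2 = +1.407.
m = m₁·m₂ = (-0.3490)(+1.407) = -0.491.

m = -0.491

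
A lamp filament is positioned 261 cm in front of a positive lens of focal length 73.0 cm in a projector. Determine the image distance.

Lens equation: 1/d_i = 1/f − 1/d_o = 1/(73.00) − 1/(261) = 0.01370 − 0.003831 = 0.009867, so d_i = 101 cm.
The image is real, inverted and reduced, on the far side of the lens.

101 cm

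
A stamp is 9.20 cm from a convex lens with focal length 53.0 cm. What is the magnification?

1/d_i = 1/f − 1/d_o = 1/(53.00) − 1/(9.20) = -0.08983, so d_i = -11.13 cm.
m = −d_i/d_o = −(-11.13)/(9.20) = +1.21.
The image is virtual, upright and enlarged, on the same side as the object.

m = +1.21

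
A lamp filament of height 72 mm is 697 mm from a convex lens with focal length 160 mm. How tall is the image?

1/d_i = 1/f − 1/d_o = 1/(160.0) − 1/(697) = 0.004815, so d_i = 207.7 mm.
m = −d_i/d_o = -0.2980.
|h_i| = |m|·h_o = 0.2980 × 72 = 21.5 mm. The image is real, inverted and reduced, on the far side of the lens.

21.5 mm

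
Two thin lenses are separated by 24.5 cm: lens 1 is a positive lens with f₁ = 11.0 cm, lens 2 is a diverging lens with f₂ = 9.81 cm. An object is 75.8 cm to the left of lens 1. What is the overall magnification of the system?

m = -0.0777

Lens 1: 1/d_i1 = 1/(11.0) − 1/(75.8) = 0.07772, so d_i1 = 12.87 cm; m₁ = −d_i1/d_o1 = -0.1698.
d_o2 = 24.5 − (12.87) = 11.63 cm.
f₂ = −9.81 cm (diverging).
Lens 2: 1/d_i2 = 1/(-9.81) − 1/(11.63) = -0.1879, so d_i2 = -5.321 cm; m₂ = −d_i2/d_o2 = +0.4576.
m = m₁·m₂ = (-0.1698)(+0.4576) = -0.0777.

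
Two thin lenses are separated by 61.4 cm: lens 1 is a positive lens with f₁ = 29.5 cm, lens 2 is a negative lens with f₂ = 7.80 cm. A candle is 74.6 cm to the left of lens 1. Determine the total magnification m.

m = -0.250

Lens 1: 1/d_i1 = 1/(29.5) − 1/(74.6) = 0.02049, so d_i1 = 48.80 cm; m₁ = −d_i1/d_o1 = -0.6542.
d_o2 = 61.4 − (48.80) = 12.60 cm.
f₂ = −7.80 cm (diverging).
Lens 2: 1/d_i2 = 1/(-7.80) − 1/(12.60) = -0.2076, so d_i2 = -4.818 cm; m₂ = −d_i2/d_o2 = +0.3824.
m = m₁·m₂ = (-0.6542)(+0.3824) = -0.250.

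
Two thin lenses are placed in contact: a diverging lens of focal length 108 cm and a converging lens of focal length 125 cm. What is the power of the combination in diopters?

P = -0.126 D

P₁ = 1/f₁ = 1/(-1.08 m) = -0.9259 D; P₂ = 1/f₂ = 1/(1.25 m) = +0.8000 D.
For thin lenses in contact, P = P₁ + P₂ = (-0.9259) + (+0.8000) = -0.126 D.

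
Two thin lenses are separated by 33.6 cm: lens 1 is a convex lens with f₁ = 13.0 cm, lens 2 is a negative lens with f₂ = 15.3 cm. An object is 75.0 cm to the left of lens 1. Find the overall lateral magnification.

Lens 1: 1/d_i1 = 1/(13.0) − 1/(75.0) = 0.06359, so d_i1 = 15.73 cm; m₁ = −d_i1/d_o1 = -0.2097.
d_o2 = 33.6 − (15.73) = 17.87 cm.
f₂ = −15.3 cm (diverging).
Lens 2: 1/d_i2 = 1/(-15.3) − 1/(17.87) = -0.1213, so d_i2 = -8.243 cm; m₂ = −d_i2/d_o2 = +0.4613.
m = m₁·m₂ = (-0.2097)(+0.4613) = -0.0967.

m = -0.0967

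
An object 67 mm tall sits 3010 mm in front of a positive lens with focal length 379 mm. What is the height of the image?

9.65 mm

1/d_i = 1/f − 1/d_o = 1/(379.0) − 1/(3010) = 0.002306, so d_i = 433.6 mm.
m = −d_i/d_o = -0.1441.
|h_i| = |m|·h_o = 0.1441 × 67 = 9.65 mm. The image is real, inverted and reduced, on the far side of the lens.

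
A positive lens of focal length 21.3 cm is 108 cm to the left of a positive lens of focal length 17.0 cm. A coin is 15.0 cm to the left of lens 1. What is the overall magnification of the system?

m = -0.406

Lens 1: 1/d_i1 = 1/(21.3) − 1/(15.0) = -0.01972, so d_i1 = -50.71 cm; m₁ = −d_i1/d_o1 = +3.381.
d_o2 = 108 − (-50.71) = 158.7 cm.
Lens 2: 1/d_i2 = 1/(17.0) − 1/(158.7) = 0.05252, so d_i2 = 19.04 cm; m₂ = −d_i2/d_o2 = -0.1200.
m = m₁·m₂ = (+3.381)(-0.1200) = -0.406.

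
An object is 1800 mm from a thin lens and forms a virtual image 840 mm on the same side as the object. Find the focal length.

Virtual image ⇒ d_i = −840 mm.
1/f = 1/d_o + 1/d_i = 1/(1800) + 1/(-840) = -0.0006349, so f = -1580 mm.
Since f is negative, the thin lens is diverging.

f = -1580 mm (diverging)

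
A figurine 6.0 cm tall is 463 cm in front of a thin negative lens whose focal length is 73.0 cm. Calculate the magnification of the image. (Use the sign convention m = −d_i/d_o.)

For a negative lens, f = -73.0 cm.
1/d_i = 1/f − 1/d_o = 1/(-73.00) − 1/(463) = -0.01586, so d_i = -63.06 cm.
m = −d_i/d_o = −(-63.06)/(463) = +0.136.
The image is virtual, upright and reduced, on the same side as the object.

m = +0.136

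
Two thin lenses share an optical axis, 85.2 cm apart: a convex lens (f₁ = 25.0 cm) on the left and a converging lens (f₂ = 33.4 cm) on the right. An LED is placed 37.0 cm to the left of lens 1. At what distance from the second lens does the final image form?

10.7 cm

Lens 1: 1/d_i1 = 1/f₁ − 1/d_o1 = 1/(25.0) − 1/(37.0) = 0.01297, so d_i1 = 77.08 cm.
The intermediate image is 77.08 cm to the right of lens 1, which is 85.2 − (77.08) = 8.120 cm to the left of lens 2, so d_o2 = +8.120 cm.
Lens 2: 1/d_i2 = 1/f₂ − 1/d_o2 = 1/(33.4) − 1/(8.120) = -0.09321, so d_i2 = -10.7 cm.
The final image is virtual, 10.7 cm to the left of lens 2 (overall magnification ≈ -2.8).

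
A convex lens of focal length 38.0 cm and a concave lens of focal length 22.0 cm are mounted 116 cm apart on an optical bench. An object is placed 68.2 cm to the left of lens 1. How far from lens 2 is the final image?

12.7 cm

Lens 1: 1/d_i1 = 1/f₁ − 1/d_o1 = 1/(38.0) − 1/(68.2) = 0.01165, so d_i1 = 85.81 cm.
The intermediate image is 85.81 cm to the right of lens 1, which is 116 − (85.81) = 30.19 cm to the left of lens 2, so d_o2 = +30.19 cm.
Lens 2 is diverging, so f₂ = −22.0 cm.
Lens 2: 1/d_i2 = 1/f₂ − 1/d_o2 = 1/(-22.0) − 1/(30.19) = -0.07858, so d_i2 = -12.7 cm.
The final image is virtual, 12.7 cm to the left of lens 2 (overall magnification ≈ -0.53).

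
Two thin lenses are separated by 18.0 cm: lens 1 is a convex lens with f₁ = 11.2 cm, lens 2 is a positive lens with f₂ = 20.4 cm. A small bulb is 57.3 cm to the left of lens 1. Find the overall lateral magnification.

m = -0.304

Lens 1: 1/d_i1 = 1/(11.2) − 1/(57.3) = 0.07183, so d_i1 = 13.92 cm; m₁ = −d_i1/d_o1 = -0.2429.
d_o2 = 18.0 − (13.92) = 4.080 cm.
Lens 2: 1/d_i2 = 1/(20.4) − 1/(4.080) = -0.1961, so d_i2 = -5.100 cm; m₂ = −d_i2/d_o2 = +1.250.
m = m₁·m₂ = (-0.2429)(+1.250) = -0.304.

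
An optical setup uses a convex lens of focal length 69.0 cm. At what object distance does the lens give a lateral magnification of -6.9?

m = −d_i/d_o ⇒ d_i = −m·d_o.
1/f = 1/d_o + 1/d_i = 1/d_o − 1/(m·d_o) = (1 − 1/m)/d_o, so d_o = f(1 − 1/m) = (69.00)(1 − 1/(-6.9)) = 79.0 cm.

79.0 cm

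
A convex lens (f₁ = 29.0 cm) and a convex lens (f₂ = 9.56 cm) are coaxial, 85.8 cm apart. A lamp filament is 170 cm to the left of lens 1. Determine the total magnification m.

m = +0.0476

Lens 1: 1/d_i1 = 1/(29.0) − 1/(170) = 0.02860, so d_i1 = 34.96 cm; m₁ = −d_i1/d_o1 = -0.2056.
d_o2 = 85.8 − (34.96) = 50.84 cm.
Lens 2: 1/d_i2 = 1/(9.56) − 1/(50.84) = 0.08493, so d_i2 = 11.77 cm; m₂ = −d_i2/d_o2 = -0.2316.
m = m₁·m₂ = (-0.2056)(-0.2316) = +0.0476.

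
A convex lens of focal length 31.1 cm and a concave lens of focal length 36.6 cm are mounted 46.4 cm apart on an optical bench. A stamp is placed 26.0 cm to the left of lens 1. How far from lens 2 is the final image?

31.1 cm

Lens 1: 1/d_i1 = 1/f₁ − 1/d_o1 = 1/(31.1) − 1/(26.0) = -0.006307, so d_i1 = -158.5 cm.
The intermediate image is 158.5 cm to the left of lens 1 (virtual), which is 46.4 − (-158.5) = 204.9 cm to the left of lens 2, so d_o2 = +204.9 cm.
Lens 2 is diverging, so f₂ = −36.6 cm.
Lens 2: 1/d_i2 = 1/f₂ − 1/d_o2 = 1/(-36.6) − 1/(204.9) = -0.03220, so d_i2 = -31.1 cm.
The final image is virtual, 31.1 cm to the left of lens 2 (overall magnification ≈ 0.92).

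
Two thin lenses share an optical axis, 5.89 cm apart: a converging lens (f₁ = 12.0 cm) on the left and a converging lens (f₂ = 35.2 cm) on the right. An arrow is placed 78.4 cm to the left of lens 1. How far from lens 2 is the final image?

6.70 cm

Lens 1: 1/d_i1 = 1/f₁ − 1/d_o1 = 1/(12.0) − 1/(78.4) = 0.07058, so d_i1 = 14.17 cm.
The intermediate image is 14.17 cm to the right of lens 1, which lies 8.280 cm to the right of lens 2 — a virtual object — so d_o2 = −8.280 cm.
Lens 2: 1/d_i2 = 1/f₂ − 1/d_o2 = 1/(35.2) − 1/(-8.280) = 0.1492, so d_i2 = 6.70 cm.
The final image is real, 6.70 cm to the right of lens 2 (overall magnification ≈ -0.15).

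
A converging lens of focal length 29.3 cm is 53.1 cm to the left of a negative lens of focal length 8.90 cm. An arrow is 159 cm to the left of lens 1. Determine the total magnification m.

m = -0.0771

Lens 1: 1/d_i1 = 1/(29.3) − 1/(159) = 0.02784, so d_i1 = 35.92 cm; m₁ = −d_i1/d_o1 = -0.2259.
d_o2 = 53.1 − (35.92) = 17.18 cm.
f₂ = −8.90 cm (diverging).
Lens 2: 1/d_i2 = 1/(-8.90) − 1/(17.18) = -0.1706, so d_i2 = -5.863 cm; m₂ = −d_i2/d_o2 = +0.3413.
m = m₁·m₂ = (-0.2259)(+0.3413) = -0.0771.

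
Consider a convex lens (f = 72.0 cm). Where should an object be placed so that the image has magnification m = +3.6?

52.0 cm

m = −d_i/d_o ⇒ d_i = −m·d_o.
1/f = 1/d_o + 1/d_i = 1/d_o − 1/(m·d_o) = (1 − 1/m)/d_o, so d_o = f(1 − 1/m) = (72.00)(1 − 1/(+3.6)) = 52.0 cm.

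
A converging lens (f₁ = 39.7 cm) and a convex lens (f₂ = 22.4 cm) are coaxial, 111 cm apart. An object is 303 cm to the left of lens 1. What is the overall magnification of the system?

Lens 1: 1/d_i1 = 1/(39.7) − 1/(303) = 0.02189, so d_i1 = 45.69 cm; m₁ = −d_i1/d_o1 = -0.1508.
d_o2 = 111 − (45.69) = 65.31 cm.
Lens 2: 1/d_i2 = 1/(22.4) − 1/(65.31) = 0.02933, so d_i2 = 34.09 cm; m₂ = −d_i2/d_o2 = -0.5220.
m = m₁·m₂ = (-0.1508)(-0.5220) = +0.0787.

m = +0.0787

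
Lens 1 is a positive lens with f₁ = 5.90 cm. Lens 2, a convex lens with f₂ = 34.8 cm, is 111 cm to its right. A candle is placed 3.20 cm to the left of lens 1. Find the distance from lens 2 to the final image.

49.4 cm

Lens 1: 1/d_i1 = 1/f₁ − 1/d_o1 = 1/(5.90) − 1/(3.20) = -0.1430, so d_i1 = -6.993 cm.
The intermediate image is 6.993 cm to the left of lens 1 (virtual), which is 111 − (-6.993) = 118.0 cm to the left of lens 2, so d_o2 = +118.0 cm.
Lens 2: 1/d_i2 = 1/f₂ − 1/d_o2 = 1/(34.8) − 1/(118.0) = 0.02026, so d_i2 = 49.4 cm.
The final image is real, 49.4 cm to the right of lens 2 (overall magnification ≈ -0.91).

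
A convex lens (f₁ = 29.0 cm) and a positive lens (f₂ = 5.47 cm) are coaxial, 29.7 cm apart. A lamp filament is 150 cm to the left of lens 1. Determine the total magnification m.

m = -0.112

Lens 1: 1/d_i1 = 1/(29.0) − 1/(150) = 0.02782, so d_i1 = 35.95 cm; m₁ = −d_i1/d_o1 = -0.2397.
d_o2 = 29.7 − (35.95) = -6.250 cm (virtual object).
Lens 2: 1/d_i2 = 1/(5.47) − 1/(-6.250) = 0.3428, so d_i2 = 2.917 cm; m₂ = −d_i2/d_o2 = +0.4667.
m = m₁·m₂ = (-0.2397)(+0.4667) = -0.112.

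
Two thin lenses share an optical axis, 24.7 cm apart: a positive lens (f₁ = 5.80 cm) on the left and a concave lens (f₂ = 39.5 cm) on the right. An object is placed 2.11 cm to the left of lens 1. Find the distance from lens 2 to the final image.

Lens 1: 1/d_i1 = 1/f₁ − 1/d_o1 = 1/(5.80) − 1/(2.11) = -0.3015, so d_i1 = -3.317 cm.
The intermediate image is 3.317 cm to the left of lens 1 (virtual), which is 24.7 − (-3.317) = 28.02 cm to the left of lens 2, so d_o2 = +28.02 cm.
Lens 2 is diverging, so f₂ = −39.5 cm.
Lens 2: 1/d_i2 = 1/f₂ − 1/d_o2 = 1/(-39.5) − 1/(28.02) = -0.06101, so d_i2 = -16.4 cm.
The final image is virtual, 16.4 cm to the left of lens 2 (overall magnification ≈ 0.92).

16.4 cm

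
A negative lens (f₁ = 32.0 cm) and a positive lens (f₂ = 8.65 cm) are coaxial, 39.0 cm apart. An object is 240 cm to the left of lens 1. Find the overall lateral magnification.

f₁ = −32.0 cm (diverging).
Lens 1: 1/d_i1 = 1/(-32.0) − 1/(240) = -0.03542, so d_i1 = -28.24 cm; m₁ = −d_i1/d_o1 = +0.1177.
d_o2 = 39.0 − (-28.24) = 67.24 cm.
Lens 2: 1/d_i2 = 1/(8.65) − 1/(67.24) = 0.1007, so d_i2 = 9.927 cm; m₂ = −d_i2/d_o2 = -0.1476.
m = m₁·m₂ = (+0.1177)(-0.1476) = -0.0174.

m = -0.0174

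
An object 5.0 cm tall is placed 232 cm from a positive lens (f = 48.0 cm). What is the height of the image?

1.30 cm

1/d_i = 1/f − 1/d_o = 1/(48.00) − 1/(232) = 0.01652, so d_i = 60.52 cm.
m = −d_i/d_o = -0.2609.
|h_i| = |m|·h_o = 0.2609 × 5.0 = 1.30 cm. The image is real, inverted and reduced, on the far side of the lens.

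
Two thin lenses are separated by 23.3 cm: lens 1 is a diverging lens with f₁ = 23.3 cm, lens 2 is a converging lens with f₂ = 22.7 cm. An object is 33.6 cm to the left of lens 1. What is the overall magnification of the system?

f₁ = −23.3 cm (diverging).
Lens 1: 1/d_i1 = 1/(-23.3) − 1/(33.6) = -0.07268, so d_i1 = -13.76 cm; m₁ = −d_i1/d_o1 = +0.4095.
d_o2 = 23.3 − (-13.76) = 37.06 cm.
Lens 2: 1/d_i2 = 1/(22.7) − 1/(37.06) = 0.01707, so d_i2 = 58.58 cm; m₂ = −d_i2/d_o2 = -1.581.
m = m₁·m₂ = (+0.4095)(-1.581) = -0.647.

m = -0.647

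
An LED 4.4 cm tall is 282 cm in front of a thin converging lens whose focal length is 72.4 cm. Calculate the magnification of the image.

1/d_i = 1/f − 1/d_o = 1/(72.40) − 1/(282) = 0.01027, so d_i = 97.41 cm.
m = −d_i/d_o = −(97.41)/(282) = -0.345.
The image is real, inverted and reduced, on the far side of the lens.

m = -0.345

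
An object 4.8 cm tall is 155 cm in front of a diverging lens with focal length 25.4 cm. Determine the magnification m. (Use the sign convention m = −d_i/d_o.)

For a diverging lens, f = -25.4 cm.
1/d_i = 1/f − 1/d_o = 1/(-25.40) − 1/(155) = -0.04582, so d_i = -21.82 cm.
m = −d_i/d_o = −(-21.82)/(155) = +0.141.
The image is virtual, upright and reduced, on the same side as the object.

m = +0.141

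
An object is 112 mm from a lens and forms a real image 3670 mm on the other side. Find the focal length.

f = 109 mm (converging)

Real image ⇒ d_i = +3670 mm.
1/f = 1/d_o + 1/d_i = 1/(112) + 1/(3670) = 0.009201, so f = 109 mm.
Since f is positive, the lens is converging.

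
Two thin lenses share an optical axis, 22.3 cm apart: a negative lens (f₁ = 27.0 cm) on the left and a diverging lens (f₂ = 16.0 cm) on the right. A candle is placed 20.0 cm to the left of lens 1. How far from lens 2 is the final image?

10.9 cm

Lens 1 is diverging, so f₁ = −27.0 cm.
Lens 1: 1/d_i1 = 1/f₁ − 1/d_o1 = 1/(-27.0) − 1/(20.0) = -0.08704, so d_i1 = -11.49 cm.
The intermediate image is 11.49 cm to the left of lens 1 (virtual), which is 22.3 − (-11.49) = 33.79 cm to the left of lens 2, so d_o2 = +33.79 cm.
Lens 2 is diverging, so f₂ = −16.0 cm.
Lens 2: 1/d_i2 = 1/f₂ − 1/d_o2 = 1/(-16.0) − 1/(33.79) = -0.09209, so d_i2 = -10.9 cm.
The final image is virtual, 10.9 cm to the left of lens 2 (overall magnification ≈ 0.18).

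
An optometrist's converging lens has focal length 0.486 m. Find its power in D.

P = +2.06 D

P = 1/f = 1/(0.486 m) = +2.06 D.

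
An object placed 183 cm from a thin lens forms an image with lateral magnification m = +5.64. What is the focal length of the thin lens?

m = −d_i/d_o ⇒ d_i = −m·d_o = −(+5.64)·(183) = -1032 cm.
1/f = 1/d_o + 1/d_i = 1/(183) + 1/(-1032) = 0.004495, so f = 222 cm.
Since f is positive, the thin lens is converging.

f = 222 cm (converging)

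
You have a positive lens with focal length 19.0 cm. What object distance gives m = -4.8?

23.0 cm

m = −d_i/d_o ⇒ d_i = −m·d_o.
1/f = 1/d_o + 1/d_i = 1/d_o − 1/(m·d_o) = (1 − 1/m)/d_o, so d_o = f(1 − 1/m) = (19.00)(1 − 1/(-4.8)) = 23.0 cm.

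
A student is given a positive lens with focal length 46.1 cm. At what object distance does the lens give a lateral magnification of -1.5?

m = −d_i/d_o ⇒ d_i = −m·d_o.
1/f = 1/d_o + 1/d_i = 1/d_o − 1/(m·d_o) = (1 − 1/m)/d_o, so d_o = f(1 − 1/m) = (46.10)(1 − 1/(-1.5)) = 76.8 cm.

76.8 cm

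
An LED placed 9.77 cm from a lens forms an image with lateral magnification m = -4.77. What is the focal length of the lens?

f = 8.08 cm (converging)

m = −d_i/d_o ⇒ d_i = −m·d_o = −(-4.77)·(9.77) = 46.60 cm.
1/f = 1/d_o + 1/d_i = 1/(9.77) + 1/(46.60) = 0.1238, so f = 8.08 cm.
Since f is positive, the lens is converging.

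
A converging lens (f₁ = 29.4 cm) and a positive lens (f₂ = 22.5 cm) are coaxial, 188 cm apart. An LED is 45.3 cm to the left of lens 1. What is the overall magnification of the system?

Lens 1: 1/d_i1 = 1/(29.4) − 1/(45.3) = 0.01194, so d_i1 = 83.76 cm; m₁ = −d_i1/d_o1 = -1.849.
d_o2 = 188 − (83.76) = 104.2 cm.
Lens 2: 1/d_i2 = 1/(22.5) − 1/(104.2) = 0.03485, so d_i2 = 28.70 cm; m₂ = −d_i2/d_o2 = -0.2754.
m = m₁·m₂ = (-1.849)(-0.2754) = +0.509.

m = +0.509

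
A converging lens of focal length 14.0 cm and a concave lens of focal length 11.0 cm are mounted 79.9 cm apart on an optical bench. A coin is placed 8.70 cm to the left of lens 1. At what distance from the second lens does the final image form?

9.94 cm

Lens 1: 1/d_i1 = 1/f₁ − 1/d_o1 = 1/(14.0) − 1/(8.70) = -0.04351, so d_i1 = -22.98 cm.
The intermediate image is 22.98 cm to the left of lens 1 (virtual), which is 79.9 − (-22.98) = 102.9 cm to the left of lens 2, so d_o2 = +102.9 cm.
Lens 2 is diverging, so f₂ = −11.0 cm.
Lens 2: 1/d_i2 = 1/f₂ − 1/d_o2 = 1/(-11.0) − 1/(102.9) = -0.1006, so d_i2 = -9.94 cm.
The final image is virtual, 9.94 cm to the left of lens 2 (overall magnification ≈ 0.26).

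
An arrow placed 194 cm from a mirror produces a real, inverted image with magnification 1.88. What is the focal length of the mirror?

m = −d_i/d_o ⇒ d_i = −m·d_o = −(-1.88)·(194) = 364.7 cm.
1/f = 1/d_o + 1/d_i = 1/(194) + 1/(364.7) = 0.007897, so f = 127 cm.
Since f is positive, the mirror is concave.

f = 127 cm (concave)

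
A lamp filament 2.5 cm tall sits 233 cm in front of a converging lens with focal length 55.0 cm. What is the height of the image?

0.772 cm

1/d_i = 1/f − 1/d_o = 1/(55.00) − 1/(233) = 0.01389, so d_i = 71.99 cm.
m = −d_i/d_o = -0.3090.
|h_i| = |m|·h_o = 0.3090 × 2.5 = 0.772 cm. The image is real, inverted and reduced, on the far side of the lens.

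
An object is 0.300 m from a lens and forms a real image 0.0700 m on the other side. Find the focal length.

Real image ⇒ d_i = +0.0700 m.
1/f = 1/d_o + 1/d_i = 1/(0.300) + 1/(0.0700) = 17.62, so f = 0.0568 m.
Since f is positive, the lens is converging.

f = 0.0568 m (converging)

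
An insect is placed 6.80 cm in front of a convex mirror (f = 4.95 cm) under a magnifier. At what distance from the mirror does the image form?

For a convex mirror, f = -4.95 cm.
Mirror equation: 1/v = 1/f − 1/u = 1/(-4.950) − 1/(6.80) = -0.2020 − 0.1471 = -0.3491, so v = -2.86 cm.
The image is virtual, upright and reduced, behind the mirror.

2.86 cm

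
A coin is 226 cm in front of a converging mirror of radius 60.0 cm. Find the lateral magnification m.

f = R/2 = 60.0/2 = 30.00 cm.
1/d_i = 1/f − 1/d_o = 1/(30.00) − 1/(226) = 0.02891, so d_i = 34.59 cm.
m = −d_i/d_o = −(34.59)/(226) = -0.153.
The image is real, inverted and reduced, in front of the mirror.

m = -0.153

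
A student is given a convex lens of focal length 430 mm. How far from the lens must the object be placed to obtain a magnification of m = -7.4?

488 mm

m = −d_i/d_o ⇒ d_i = −m·d_o.
1/f = 1/d_o + 1/d_i = 1/d_o − 1/(m·d_o) = (1 − 1/m)/d_o, so d_o = f(1 − 1/m) = (430.0)(1 − 1/(-7.4)) = 488 mm.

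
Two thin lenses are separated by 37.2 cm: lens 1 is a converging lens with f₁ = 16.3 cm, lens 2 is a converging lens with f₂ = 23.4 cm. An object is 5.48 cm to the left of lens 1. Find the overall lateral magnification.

m = -1.60

Lens 1: 1/d_i1 = 1/(16.3) − 1/(5.48) = -0.1211, so d_i1 = -8.255 cm; m₁ = −d_i1/d_o1 = +1.506.
d_o2 = 37.2 − (-8.255) = 45.46 cm.
Lens 2: 1/d_i2 = 1/(23.4) − 1/(45.46) = 0.02074, so d_i2 = 48.22 cm; m₂ = −d_i2/d_o2 = -1.061.
m = m₁·m₂ = (+1.506)(-1.061) = -1.60.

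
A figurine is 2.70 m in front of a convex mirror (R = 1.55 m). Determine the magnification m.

m = +0.223

f = R/2 = 1.55/2 = 0.7750 m; for a convex mirror, f = -0.7750 m.
1/d_i = 1/f − 1/d_o = 1/(-0.7750) − 1/(2.70) = -1.661, so d_i = -0.6022 m.
m = −d_i/d_o = −(-0.6022)/(2.70) = +0.223.
The image is virtual, upright and reduced, behind the mirror.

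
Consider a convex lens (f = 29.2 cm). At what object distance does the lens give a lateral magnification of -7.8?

m = −d_i/d_o ⇒ d_i = −m·d_o.
1/f = 1/d_o + 1/d_i = 1/d_o − 1/(m·d_o) = (1 − 1/m)/d_o, so d_o = f(1 − 1/m) = (29.20)(1 − 1/(-7.8)) = 32.9 cm.

32.9 cm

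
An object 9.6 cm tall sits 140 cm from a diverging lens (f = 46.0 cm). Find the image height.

2.37 cm

For a diverging lens, f = -46.0 cm.
1/d_i = 1/f − 1/d_o = 1/(-46.00) − 1/(140) = -0.02888, so d_i = -34.62 cm.
m = −d_i/d_o = +0.2473.
|h_i| = |m|·h_o = 0.2473 × 9.6 = 2.37 cm. The image is virtual, upright and reduced, on the same side as the object.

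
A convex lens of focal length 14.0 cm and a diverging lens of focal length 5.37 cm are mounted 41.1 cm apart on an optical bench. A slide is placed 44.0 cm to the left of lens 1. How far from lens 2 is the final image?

4.26 cm

Lens 1: 1/d_i1 = 1/f₁ − 1/d_o1 = 1/(14.0) − 1/(44.0) = 0.04870, so d_i1 = 20.53 cm.
The intermediate image is 20.53 cm to the right of lens 1, which is 41.1 − (20.53) = 20.57 cm to the left of lens 2, so d_o2 = +20.57 cm.
Lens 2 is diverging, so f₂ = −5.37 cm.
Lens 2: 1/d_i2 = 1/f₂ − 1/d_o2 = 1/(-5.37) − 1/(20.57) = -0.2348, so d_i2 = -4.26 cm.
The final image is virtual, 4.26 cm to the left of lens 2 (overall magnification ≈ -0.097).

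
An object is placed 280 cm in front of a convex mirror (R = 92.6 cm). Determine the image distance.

f = R/2 = 92.6/2 = 46.30 cm; for a convex mirror, f = -46.30 cm.
Mirror equation: 1/v = 1/f − 1/u = 1/(-46.30) − 1/(280) = -0.02160 − 0.003571 = -0.02517, so v = -39.7 cm.
The image is virtual, upright and reduced, behind the mirror.

39.7 cm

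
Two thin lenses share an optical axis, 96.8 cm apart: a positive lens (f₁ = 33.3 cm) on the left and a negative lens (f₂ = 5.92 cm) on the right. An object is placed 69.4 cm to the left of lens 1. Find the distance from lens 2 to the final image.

Lens 1: 1/d_i1 = 1/f₁ − 1/d_o1 = 1/(33.3) − 1/(69.4) = 0.01562, so d_i1 = 64.02 cm.
The intermediate image is 64.02 cm to the right of lens 1, which is 96.8 − (64.02) = 32.78 cm to the left of lens 2, so d_o2 = +32.78 cm.
Lens 2 is diverging, so f₂ = −5.92 cm.
Lens 2: 1/d_i2 = 1/f₂ − 1/d_o2 = 1/(-5.92) − 1/(32.78) = -0.1994, so d_i2 = -5.01 cm.
The final image is virtual, 5.01 cm to the left of lens 2 (overall magnification ≈ -0.14).

5.01 cm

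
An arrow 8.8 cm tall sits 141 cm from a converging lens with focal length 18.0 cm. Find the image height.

1.29 cm

1/d_i = 1/f − 1/d_o = 1/(18.00) − 1/(141) = 0.04846, so d_i = 20.63 cm.
m = −d_i/d_o = -0.1463.
|h_i| = |m|·h_o = 0.1463 × 8.8 = 1.29 cm. The image is real, inverted and reduced, on the far side of the lens.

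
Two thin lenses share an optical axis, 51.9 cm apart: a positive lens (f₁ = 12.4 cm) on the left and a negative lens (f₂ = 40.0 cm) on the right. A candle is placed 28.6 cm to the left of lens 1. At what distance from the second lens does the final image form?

17.1 cm

Lens 1: 1/d_i1 = 1/f₁ − 1/d_o1 = 1/(12.4) − 1/(28.6) = 0.04568, so d_i1 = 21.89 cm.
The intermediate image is 21.89 cm to the right of lens 1, which is 51.9 − (21.89) = 30.01 cm to the left of lens 2, so d_o2 = +30.01 cm.
Lens 2 is diverging, so f₂ = −40.0 cm.
Lens 2: 1/d_i2 = 1/f₂ − 1/d_o2 = 1/(-40.0) − 1/(30.01) = -0.05832, so d_i2 = -17.1 cm.
The final image is virtual, 17.1 cm to the left of lens 2 (overall magnification ≈ -0.44).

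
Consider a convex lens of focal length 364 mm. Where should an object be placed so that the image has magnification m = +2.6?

m = −d_i/d_o ⇒ d_i = −m·d_o.
1/f = 1/d_o + 1/d_i = 1/d_o − 1/(m·d_o) = (1 − 1/m)/d_o, so d_o = f(1 − 1/m) = (364.0)(1 − 1/(+2.6)) = 224 mm.

224 mm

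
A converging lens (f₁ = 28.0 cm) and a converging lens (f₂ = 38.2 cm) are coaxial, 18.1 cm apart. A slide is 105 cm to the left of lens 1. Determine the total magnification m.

Lens 1: 1/d_i1 = 1/(28.0) − 1/(105) = 0.02619, so d_i1 = 38.18 cm; m₁ = −d_i1/d_o1 = -0.3636.
d_o2 = 18.1 − (38.18) = -20.08 cm (virtual object).
Lens 2: 1/d_i2 = 1/(38.2) − 1/(-20.08) = 0.07598, so d_i2 = 13.16 cm; m₂ = −d_i2/d_o2 = +0.6555.
m = m₁·m₂ = (-0.3636)(+0.6555) = -0.238.

m = -0.238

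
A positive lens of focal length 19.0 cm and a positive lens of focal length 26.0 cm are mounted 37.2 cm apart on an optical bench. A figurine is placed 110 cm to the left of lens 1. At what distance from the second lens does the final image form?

31.4 cm

Lens 1: 1/d_i1 = 1/f₁ − 1/d_o1 = 1/(19.0) − 1/(110) = 0.04354, so d_i1 = 22.97 cm.
The intermediate image is 22.97 cm to the right of lens 1, which is 37.2 − (22.97) = 14.23 cm to the left of lens 2, so d_o2 = +14.23 cm.
Lens 2: 1/d_i2 = 1/f₂ − 1/d_o2 = 1/(26.0) − 1/(14.23) = -0.03181, so d_i2 = -31.4 cm.
The final image is virtual, 31.4 cm to the left of lens 2 (overall magnification ≈ -0.46).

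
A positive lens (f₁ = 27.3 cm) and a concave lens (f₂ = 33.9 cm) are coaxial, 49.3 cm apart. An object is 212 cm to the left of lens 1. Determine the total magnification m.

m = -0.0966

Lens 1: 1/d_i1 = 1/(27.3) − 1/(212) = 0.03191, so d_i1 = 31.34 cm; m₁ = −d_i1/d_o1 = -0.1478.
d_o2 = 49.3 − (31.34) = 17.96 cm.
f₂ = −33.9 cm (diverging).
Lens 2: 1/d_i2 = 1/(-33.9) − 1/(17.96) = -0.08518, so d_i2 = -11.74 cm; m₂ = −d_i2/d_o2 = +0.6537.
m = m₁·m₂ = (-0.1478)(+0.6537) = -0.0966.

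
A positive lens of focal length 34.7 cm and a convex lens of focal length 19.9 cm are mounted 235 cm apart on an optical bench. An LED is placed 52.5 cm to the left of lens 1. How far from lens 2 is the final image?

Lens 1: 1/d_i1 = 1/f₁ − 1/d_o1 = 1/(34.7) − 1/(52.5) = 0.009771, so d_i1 = 102.3 cm.
The intermediate image is 102.3 cm to the right of lens 1, which is 235 − (102.3) = 132.7 cm to the left of lens 2, so d_o2 = +132.7 cm.
Lens 2: 1/d_i2 = 1/f₂ − 1/d_o2 = 1/(19.9) − 1/(132.7) = 0.04272, so d_i2 = 23.4 cm.
The final image is real, 23.4 cm to the right of lens 2 (overall magnification ≈ 0.34).

23.4 cm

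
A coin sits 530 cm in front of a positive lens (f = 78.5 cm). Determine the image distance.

Lens equation: 1/q = 1/f − 1/p = 1/(78.50) − 1/(530) = 0.01274 − 0.001887 = 0.01085, so q = 92.1 cm.
The image is real, inverted and reduced, on the far side of the lens.

92.1 cm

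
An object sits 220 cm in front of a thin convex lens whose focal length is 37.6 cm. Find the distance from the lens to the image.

45.4 cm

Lens equation: 1/d_i = 1/f − 1/d_o = 1/(37.60) − 1/(220) = 0.02660 − 0.004545 = 0.02205, so d_i = 45.4 cm.
The image is real, inverted and reduced, on the far side of the lens.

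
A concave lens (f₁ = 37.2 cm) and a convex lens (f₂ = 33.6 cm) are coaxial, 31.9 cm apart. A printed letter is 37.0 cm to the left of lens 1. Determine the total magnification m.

m = -1.000

f₁ = −37.2 cm (diverging).
Lens 1: 1/d_i1 = 1/(-37.2) − 1/(37.0) = -0.05391, so d_i1 = -18.55 cm; m₁ = −d_i1/d_o1 = +0.5014.
d_o2 = 31.9 − (-18.55) = 50.45 cm.
Lens 2: 1/d_i2 = 1/(33.6) − 1/(50.45) = 0.009940, so d_i2 = 100.6 cm; m₂ = −d_i2/d_o2 = -1.994.
m = m₁·m₂ = (+0.5014)(-1.994) = -1.000.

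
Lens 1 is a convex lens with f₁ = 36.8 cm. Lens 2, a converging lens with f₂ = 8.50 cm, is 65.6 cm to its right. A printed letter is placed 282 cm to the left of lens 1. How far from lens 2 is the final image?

Lens 1: 1/d_i1 = 1/f₁ − 1/d_o1 = 1/(36.8) − 1/(282) = 0.02363, so d_i1 = 42.32 cm.
The intermediate image is 42.32 cm to the right of lens 1, which is 65.6 − (42.32) = 23.28 cm to the left of lens 2, so d_o2 = +23.28 cm.
Lens 2: 1/d_i2 = 1/f₂ − 1/d_o2 = 1/(8.50) − 1/(23.28) = 0.07469, so d_i2 = 13.4 cm.
The final image is real, 13.4 cm to the right of lens 2 (overall magnification ≈ 0.086).

13.4 cm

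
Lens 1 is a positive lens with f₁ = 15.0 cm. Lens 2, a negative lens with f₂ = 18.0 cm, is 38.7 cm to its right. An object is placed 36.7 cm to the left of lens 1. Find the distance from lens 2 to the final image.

Lens 1: 1/d_i1 = 1/f₁ − 1/d_o1 = 1/(15.0) − 1/(36.7) = 0.03942, so d_i1 = 25.37 cm.
The intermediate image is 25.37 cm to the right of lens 1, which is 38.7 − (25.37) = 13.33 cm to the left of lens 2, so d_o2 = +13.33 cm.
Lens 2 is diverging, so f₂ = −18.0 cm.
Lens 2: 1/d_i2 = 1/f₂ − 1/d_o2 = 1/(-18.0) − 1/(13.33) = -0.1306, so d_i2 = -7.66 cm.
The final image is virtual, 7.66 cm to the left of lens 2 (overall magnification ≈ -0.40).

7.66 cm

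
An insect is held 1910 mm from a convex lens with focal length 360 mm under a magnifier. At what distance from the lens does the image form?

Lens equation: 1/v = 1/f − 1/u = 1/(360.0) − 1/(1910) = 0.002778 − 0.0005236 = 0.002254, so v = 444 mm.
The image is real, inverted and reduced, on the far side of the lens.

444 mm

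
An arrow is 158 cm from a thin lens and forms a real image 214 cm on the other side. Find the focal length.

Real image ⇒ d_i = +214 cm.
1/f = 1/d_o + 1/d_i = 1/(158) + 1/(214) = 0.01100, so f = 90.9 cm.
Since f is positive, the thin lens is converging.

f = 90.9 cm (converging)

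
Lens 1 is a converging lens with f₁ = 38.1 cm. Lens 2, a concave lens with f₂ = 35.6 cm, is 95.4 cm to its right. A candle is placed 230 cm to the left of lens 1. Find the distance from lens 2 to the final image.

Lens 1: 1/d_i1 = 1/f₁ − 1/d_o1 = 1/(38.1) − 1/(230) = 0.02190, so d_i1 = 45.66 cm.
The intermediate image is 45.66 cm to the right of lens 1, which is 95.4 − (45.66) = 49.74 cm to the left of lens 2, so d_o2 = +49.74 cm.
Lens 2 is diverging, so f₂ = −35.6 cm.
Lens 2: 1/d_i2 = 1/f₂ − 1/d_o2 = 1/(-35.6) − 1/(49.74) = -0.04819, so d_i2 = -20.7 cm.
The final image is virtual, 20.7 cm to the left of lens 2 (overall magnification ≈ -0.083).

20.7 cm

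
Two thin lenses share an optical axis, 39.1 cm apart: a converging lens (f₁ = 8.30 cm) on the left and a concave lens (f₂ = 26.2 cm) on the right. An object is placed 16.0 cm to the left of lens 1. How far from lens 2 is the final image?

Lens 1: 1/d_i1 = 1/f₁ − 1/d_o1 = 1/(8.30) − 1/(16.0) = 0.05798, so d_i1 = 17.25 cm.
The intermediate image is 17.25 cm to the right of lens 1, which is 39.1 − (17.25) = 21.85 cm to the left of lens 2, so d_o2 = +21.85 cm.
Lens 2 is diverging, so f₂ = −26.2 cm.
Lens 2: 1/d_i2 = 1/f₂ − 1/d_o2 = 1/(-26.2) − 1/(21.85) = -0.08393, so d_i2 = -11.9 cm.
The final image is virtual, 11.9 cm to the left of lens 2 (overall magnification ≈ -0.59).

11.9 cm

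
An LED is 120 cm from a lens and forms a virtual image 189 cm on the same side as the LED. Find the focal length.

Virtual image ⇒ d_i = −189 cm.
1/f = 1/d_o + 1/d_i = 1/(120) + 1/(-189) = 0.003042, so f = 329 cm.
Since f is positive, the lens is converging.

f = 329 cm (converging)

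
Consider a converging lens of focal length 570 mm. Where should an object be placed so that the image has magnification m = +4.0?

m = −d_i/d_o ⇒ d_i = −m·d_o.
1/f = 1/d_o + 1/d_i = 1/d_o − 1/(m·d_o) = (1 − 1/m)/d_o, so d_o = f(1 − 1/m) = (570.0)(1 − 1/(+4.0)) = 428 mm.

428 mm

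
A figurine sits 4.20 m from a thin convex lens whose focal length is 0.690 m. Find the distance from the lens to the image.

Lens equation: 1/q = 1/f − 1/p = 1/(0.6900) − 1/(4.20) = 1.449 − 0.2381 = 1.211, so q = 0.826 m.
The image is real, inverted and reduced, on the far side of the lens.

0.826 m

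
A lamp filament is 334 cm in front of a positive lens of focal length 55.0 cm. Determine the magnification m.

1/d_i = 1/f − 1/d_o = 1/(55.00) − 1/(334) = 0.01519, so d_i = 65.84 cm.
m = −d_i/d_o = −(65.84)/(334) = -0.197.
The image is real, inverted and reduced, on the far side of the lens.

m = -0.197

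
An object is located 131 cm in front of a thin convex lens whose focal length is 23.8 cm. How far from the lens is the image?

29.1 cm

Thin-lens equation: 1/v = 1/f − 1/u = 1/(23.80) − 1/(131) = 0.04202 − 0.007634 = 0.03438, so v = 29.1 cm.
The image is real, inverted and reduced, on the far side of the lens.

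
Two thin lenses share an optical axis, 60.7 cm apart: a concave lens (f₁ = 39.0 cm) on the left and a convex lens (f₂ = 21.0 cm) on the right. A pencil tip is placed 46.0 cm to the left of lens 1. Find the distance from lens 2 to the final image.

Lens 1 is diverging, so f₁ = −39.0 cm.
Lens 1: 1/d_i1 = 1/f₁ − 1/d_o1 = 1/(-39.0) − 1/(46.0) = -0.04738, so d_i1 = -21.11 cm.
The intermediate image is 21.11 cm to the left of lens 1 (virtual), which is 60.7 − (-21.11) = 81.81 cm to the left of lens 2, so d_o2 = +81.81 cm.
Lens 2: 1/d_i2 = 1/f₂ − 1/d_o2 = 1/(21.0) − 1/(81.81) = 0.03540, so d_i2 = 28.3 cm.
The final image is real, 28.3 cm to the right of lens 2 (overall magnification ≈ -0.16).

28.3 cm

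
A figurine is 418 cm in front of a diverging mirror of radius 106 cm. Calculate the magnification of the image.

f = R/2 = 106/2 = 53.00 cm; for a diverging mirror, f = -53.00 cm.
1/d_i = 1/f − 1/d_o = 1/(-53.00) − 1/(418) = -0.02126, so d_i = -47.04 cm.
m = −d_i/d_o = −(-47.04)/(418) = +0.113.
The image is virtual, upright and reduced, behind the mirror.

m = +0.113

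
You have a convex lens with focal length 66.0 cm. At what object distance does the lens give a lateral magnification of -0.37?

244 cm

m = −d_i/d_o ⇒ d_i = −m·d_o.
1/f = 1/d_o + 1/d_i = 1/d_o − 1/(m·d_o) = (1 − 1/m)/d_o, so d_o = f(1 − 1/m) = (66.00)(1 − 1/(-0.37)) = 244 cm.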